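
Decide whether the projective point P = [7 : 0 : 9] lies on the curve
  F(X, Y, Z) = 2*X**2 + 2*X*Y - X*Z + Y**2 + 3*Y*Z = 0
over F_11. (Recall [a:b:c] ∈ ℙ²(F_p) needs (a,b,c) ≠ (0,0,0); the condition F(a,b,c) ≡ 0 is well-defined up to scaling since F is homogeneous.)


F(7,0,9) ≡ 2 (mod 11); P is NOT on the curve.

Evaluate F(7, 0, 9) term-by-term (mod 11).
  2*X**2 ↦ 2·49·1·1 = 98
  2*X*Y ↦ 2·7·0·1 = 0
  -X*Z ↦ -1·7·1·9 = -63
  Y**2 ↦ 1·1·0·1 = 0
  3*Y*Z ↦ 3·1·0·9 = 0
Sum: F(7, 0, 9) = (98) + (0) + (-63) + (0) + (0) = 35.
Reducing mod 11: 35 ≡ 2 (mod 11).
Since F(a, b, c) ≡ 2 ≠ 0 (mod 11), P does NOT lie on the curve.


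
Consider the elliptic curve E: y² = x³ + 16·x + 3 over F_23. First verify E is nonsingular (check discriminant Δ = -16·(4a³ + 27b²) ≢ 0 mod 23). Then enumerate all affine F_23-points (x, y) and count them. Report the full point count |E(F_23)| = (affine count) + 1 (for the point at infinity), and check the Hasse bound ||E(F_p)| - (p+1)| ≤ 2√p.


Affine points = {(0, 7), (0, 16), (3, 3), (3, 20), (4, 4), (4, 19), (5, 1), (5, 22), (6, 4), (6, 19), (9, 5), (9, 18), (10, 6), (10, 17), (13, 4), (13, 19), (14, 2), (14, 21), (16, 10), (16, 13), (17, 6), (17, 17), (19, 6), (19, 17), (21, 3), (21, 20), (22, 3), (22, 20)}; affine count = 28; |E(F_23)| = 29.

Discriminant check: Δ ∝ 4a³ + 27b² = 4·16³ + 27·3² = 4·4096 + 27·9 ≡ 21 (mod 23). Nonzero ⇒ E is nonsingular.
For each x ∈ F_23, compute rhs = x³ + 16·x + 3 mod 23, then count y ∈ F_23 with y² ≡ rhs.
  x = 0: rhs = 3, matching y values: 7, 16 (2 points).
  x = 1: rhs = 20, matching y values: none (0 points).
  x = 2: rhs = 20, matching y values: none (0 points).
  x = 3: rhs = 9, matching y values: 3, 20 (2 points).
  x = 4: rhs = 16, matching y values: 4, 19 (2 points).
  x = 5: rhs = 1, matching y values: 1, 22 (2 points).
  x = 6: rhs = 16, matching y values: 4, 19 (2 points).
  x = 7: rhs = 21, matching y values: none (0 points).
  x = 8: rhs = 22, matching y values: none (0 points).
  x = 9: rhs = 2, matching y values: 5, 18 (2 points).
  x = 10: rhs = 13, matching y values: 6, 17 (2 points).
  x = 11: rhs = 15, matching y values: none (0 points).
  x = 12: rhs = 14, matching y values: none (0 points).
  x = 13: rhs = 16, matching y values: 4, 19 (2 points).
  x = 14: rhs = 4, matching y values: 2, 21 (2 points).
  x = 15: rhs = 7, matching y values: none (0 points).
  x = 16: rhs = 8, matching y values: 10, 13 (2 points).
  x = 17: rhs = 13, matching y values: 6, 17 (2 points).
  x = 18: rhs = 5, matching y values: none (0 points).
  x = 19: rhs = 13, matching y values: 6, 17 (2 points).
  x = 20: rhs = 20, matching y values: none (0 points).
  x = 21: rhs = 9, matching y values: 3, 20 (2 points).
  x = 22: rhs = 9, matching y values: 3, 20 (2 points).
Total affine count: 28.
Full point count |E(F_23)| = 28 + 1 = 29.
Hasse bound: |29 − (23+1)| = |5| = 5 ≤ 2√23 ≈ 9.5917 ✓.


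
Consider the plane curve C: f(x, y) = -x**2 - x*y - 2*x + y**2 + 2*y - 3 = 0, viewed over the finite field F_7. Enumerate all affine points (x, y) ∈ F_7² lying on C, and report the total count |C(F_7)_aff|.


Affine F_7-points: {(0, 1), (0, 4), (1, 2), (1, 4), (2, 2), (2, 5), (4, 1), (5, 5)}; count = 8.

For each of the 49 pairs (x, y) ∈ F_7², evaluate f(x, y) mod 7. Record the zeros.
  x = 0: [0↦4, 1↦0, 2↦5, 3↦5, 4↦0, 5↦4, 6↦3]  zeros at y ∈ {1, 4}
  x = 1: [0↦1, 1↦3, 2↦0, 3↦6, 4↦0, 5↦3, 6↦1]  zeros at y ∈ {2, 4}
  x = 2: [0↦3, 1↦4, 2↦0, 3↦5, 4↦5, 5↦0, 6↦4]  zeros at y ∈ {2, 5}
  x = 3: [0↦3, 1↦3, 2↦5, 3↦2, 4↦1, 5↦2, 6↦5]  zeros at y ∈ ∅
  x = 4: [0↦1, 1↦0, 2↦1, 3↦4, 4↦2, 5↦2, 6↦4]  zeros at y ∈ {1}
  x = 5: [0↦4, 1↦2, 2↦2, 3↦4, 4↦1, 5↦0, 6↦1]  zeros at y ∈ {5}
  x = 6: [0↦5, 1↦2, 2↦1, 3↦2, 4↦5, 5↦3, 6↦3]  zeros at y ∈ ∅
Collecting zeros: affine points = {(0, 1), (0, 4), (1, 2), (1, 4), (2, 2), (2, 5), (4, 1), (5, 5)}.
Total count |C(F_7)_aff| = 8.


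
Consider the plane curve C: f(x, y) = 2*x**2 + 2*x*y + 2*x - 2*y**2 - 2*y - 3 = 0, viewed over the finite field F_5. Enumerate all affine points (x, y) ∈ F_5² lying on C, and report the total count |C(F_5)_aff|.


Affine F_5-points: {(0, 2), (2, 2), (2, 4), (3, 3), (3, 4)}; count = 5.

For each of the 25 pairs (x, y) ∈ F_5², evaluate f(x, y) mod 5. Record the zeros.
  x = 0: [0↦2, 1↦3, 2↦0, 3↦3, 4↦2]  zeros at y ∈ {2}
  x = 1: [0↦1, 1↦4, 2↦3, 3↦3, 4↦4]  zeros at y ∈ ∅
  x = 2: [0↦4, 1↦4, 2↦0, 3↦2, 4↦0]  zeros at y ∈ {2, 4}
  x = 3: [0↦1, 1↦3, 2↦1, 3↦0, 4↦0]  zeros at y ∈ {3, 4}
  x = 4: [0↦2, 1↦1, 2↦1, 3↦2, 4↦4]  zeros at y ∈ ∅
Collecting zeros: affine points = {(0, 2), (2, 2), (2, 4), (3, 3), (3, 4)}.
Total count |C(F_5)_aff| = 5.


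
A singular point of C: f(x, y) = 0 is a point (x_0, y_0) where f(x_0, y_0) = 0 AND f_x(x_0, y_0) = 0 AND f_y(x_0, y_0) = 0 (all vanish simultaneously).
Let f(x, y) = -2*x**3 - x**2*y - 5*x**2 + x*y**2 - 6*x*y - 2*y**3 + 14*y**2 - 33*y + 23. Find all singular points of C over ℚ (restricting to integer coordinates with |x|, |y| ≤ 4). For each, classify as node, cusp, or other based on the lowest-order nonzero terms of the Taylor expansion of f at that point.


Singular points: {(-1, 2)}; classification: node.

Compute partial derivatives:
  f_x = -6*x**2 - 2*x*y - 10*x + y**2 - 6*y.
  f_y = -x**2 + 2*x*y - 6*x - 6*y**2 + 28*y - 33.
Scan x_0 ∈ {−4, ..., 4}. For each x_0, f_y(x_0, y) is a polynomial in y; find its integer roots y ∈ {−4, ..., 4}, then test f_x and f at those candidates.
  x = -4: f_y(-4, y) = -6*y**2 + 20*y - 25; no integer root y with |y| ≤ 4.
  x = -3: f_y(-3, y) = -6*y**2 + 22*y - 24; no integer root y with |y| ≤ 4.
  x = -2: f_y(-2, y) = -6*y**2 + 24*y - 25; no integer root y with |y| ≤ 4.
  x = -1: f_y(-1, y) = -6*y**2 + 26*y - 28; vanishes at y ∈ {2}. (-1, 2): f_x = 0, f = 0 — SINGULAR.
  x = 0: f_y(0, y) = -6*y**2 + 28*y - 33; no integer root y with |y| ≤ 4.
  x = 1: f_y(1, y) = -6*y**2 + 30*y - 40; no integer root y with |y| ≤ 4.
  x = 2: f_y(2, y) = -6*y**2 + 32*y - 49; no integer root y with |y| ≤ 4.
  x = 3: f_y(3, y) = -6*y**2 + 34*y - 60; no integer root y with |y| ≤ 4.
  x = 4: f_y(4, y) = -6*y**2 + 36*y - 73; no integer root y with |y| ≤ 4.
Only singular point on the grid: (-1, 2).
Classify: substitute x = -1 + u, y = 2 + v and expand: f = -2*u**3 - u**2*v - u**2 + u*v**2 - 2*v**3 + v**2.
No constant or linear terms (consistent with a singular point). Quadratic part: -u**2 + v**2. Cubic part: -2*u**3 - u**2*v + u*v**2 - 2*v**3.
The quadratic part v**2 - u**2 = (v − u)(v + u) splits into two distinct linear factors, so there are two distinct tangent lines y − 2 = ±(x − -1) — this is a node (ordinary double point).
Classification: node.


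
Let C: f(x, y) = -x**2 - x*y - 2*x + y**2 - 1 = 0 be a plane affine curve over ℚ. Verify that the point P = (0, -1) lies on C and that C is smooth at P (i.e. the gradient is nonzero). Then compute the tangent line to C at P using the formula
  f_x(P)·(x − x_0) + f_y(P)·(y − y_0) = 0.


Tangent line at P: -x - 2*y - 2 = 0.

Step 1: f(0, -1) = 0, so P lies on C.
Step 2: partial derivatives
  f_x(x, y) = -2*x - y - 2, f_y(x, y) = -x + 2*y.
  f_x(P) = -1, f_y(P) = -2 (gradient nonzero, so P is smooth).
Step 3: tangent line at P: -1·(x − 0) + -2·(y − -1) = 0.
Expanding: -x - 2*y - 2 = 0.


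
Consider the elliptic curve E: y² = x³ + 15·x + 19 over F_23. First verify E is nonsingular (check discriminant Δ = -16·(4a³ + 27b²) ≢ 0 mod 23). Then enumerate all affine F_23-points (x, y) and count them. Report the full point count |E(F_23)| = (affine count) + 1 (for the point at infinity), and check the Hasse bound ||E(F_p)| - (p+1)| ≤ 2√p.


Affine points = {(1, 9), (1, 14), (5, 9), (5, 14), (6, 7), (6, 16), (9, 3), (9, 20), (12, 8), (12, 15), (14, 11), (14, 12), (15, 10), (15, 13), (16, 10), (16, 13), (17, 9), (17, 14), (18, 7), (18, 16), (20, 4), (20, 19), (21, 2), (21, 21), (22, 7), (22, 16)}; affine count = 26; |E(F_23)| = 27.

Discriminant check: Δ ∝ 4a³ + 27b² = 4·15³ + 27·19² = 4·3375 + 27·361 ≡ 17 (mod 23). Nonzero ⇒ E is nonsingular.
For each x ∈ F_23, compute rhs = x³ + 15·x + 19 mod 23, then count y ∈ F_23 with y² ≡ rhs.
  x = 0: rhs = 19, matching y values: none (0 points).
  x = 1: rhs = 12, matching y values: 9, 14 (2 points).
  x = 2: rhs = 11, matching y values: none (0 points).
  x = 3: rhs = 22, matching y values: none (0 points).
  x = 4: rhs = 5, matching y values: none (0 points).
  x = 5: rhs = 12, matching y values: 9, 14 (2 points).
  x = 6: rhs = 3, matching y values: 7, 16 (2 points).
  x = 7: rhs = 7, matching y values: none (0 points).
  x = 8: rhs = 7, matching y values: none (0 points).
  x = 9: rhs = 9, matching y values: 3, 20 (2 points).
  x = 10: rhs = 19, matching y values: none (0 points).
  x = 11: rhs = 20, matching y values: none (0 points).
  x = 12: rhs = 18, matching y values: 8, 15 (2 points).
  x = 13: rhs = 19, matching y values: none (0 points).
  x = 14: rhs = 6, matching y values: 11, 12 (2 points).
  x = 15: rhs = 8, matching y values: 10, 13 (2 points).
  x = 16: rhs = 8, matching y values: 10, 13 (2 points).
  x = 17: rhs = 12, matching y values: 9, 14 (2 points).
  x = 18: rhs = 3, matching y values: 7, 16 (2 points).
  x = 19: rhs = 10, matching y values: none (0 points).
  x = 20: rhs = 16, matching y values: 4, 19 (2 points).
  x = 21: rhs = 4, matching y values: 2, 21 (2 points).
  x = 22: rhs = 3, matching y values: 7, 16 (2 points).
Total affine count: 26.
Full point count |E(F_23)| = 26 + 1 = 27.
Hasse bound: |27 − (23+1)| = |3| = 3 ≤ 2√23 ≈ 9.5917 ✓.


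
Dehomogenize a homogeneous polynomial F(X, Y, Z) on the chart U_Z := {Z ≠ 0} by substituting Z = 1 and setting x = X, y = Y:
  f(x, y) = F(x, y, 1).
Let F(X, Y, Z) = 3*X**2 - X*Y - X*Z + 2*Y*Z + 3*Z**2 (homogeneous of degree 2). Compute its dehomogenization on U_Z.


f(x, y) = 3*x**2 - x*y - x + 2*y + 3

On U_Z we set Z = 1. Each monomial c·X^i·Y^j·Z^k in F becomes c·x^i·y^j·1^k = c·x^i·y^j.
Substituting Z = 1: F(X, Y, 1) = 3*x**2 - x*y - x + 2*y + 3.
Note: deg(f) ≤ deg(F) = 2; strict inequality happens when F is divisible by Z (lost terms).


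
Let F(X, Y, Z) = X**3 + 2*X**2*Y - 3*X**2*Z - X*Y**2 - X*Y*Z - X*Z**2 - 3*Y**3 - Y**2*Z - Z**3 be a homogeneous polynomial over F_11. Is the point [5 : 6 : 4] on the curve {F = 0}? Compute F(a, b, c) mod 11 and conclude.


F(5,6,4) ≡ 0 (mod 11); P is on the curve.

Evaluate F(5, 6, 4) term-by-term (mod 11).
  X**3 ↦ 1·125·1·1 = 125
  2*X**2*Y ↦ 2·25·6·1 = 300
  -3*X**2*Z ↦ -3·25·1·4 = -300
  -X*Y**2 ↦ -1·5·36·1 = -180
  -X*Y*Z ↦ -1·5·6·4 = -120
  -X*Z**2 ↦ -1·5·1·16 = -80
  -3*Y**3 ↦ -3·1·216·1 = -648
  -Y**2*Z ↦ -1·1·36·4 = -144
  -Z**3 ↦ -1·1·1·64 = -64
Sum: F(5, 6, 4) = (125) + (300) + (-300) + (-180) + (-120) + (-80) + (-648) + (-144) + (-64) = -1111.
Reducing mod 11: -1111 ≡ 0 (mod 11).
Since F(a, b, c) ≡ 0 (mod 11), P lies on the curve.


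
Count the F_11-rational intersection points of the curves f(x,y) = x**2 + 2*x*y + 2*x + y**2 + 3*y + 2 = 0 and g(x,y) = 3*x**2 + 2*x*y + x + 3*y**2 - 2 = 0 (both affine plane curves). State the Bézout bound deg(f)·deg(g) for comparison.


Common zeros: ∅; count = 0; Bézout bound = 4.

deg(f) = 2, deg(g) = 2, so Bézout bound = 4.
Scan x ∈ F_11. For each x, list the y ∈ F_11 with f(x, y) ≡ 0 and those with g(x, y) ≡ 0 (mod 11); the common zeros in that column are the intersection.
  x = 0: f ≡ 0 at y ∈ {9, 10}; g ≡ 0 at y ∈ ∅; common: ∅.
  x = 1: f ≡ 0 at y ∈ {1, 5}; g ≡ 0 at y ∈ ∅; common: ∅.
  x = 2: f ≡ 0 at y ∈ {6, 9}; g ≡ 0 at y ∈ {7, 10}; common: ∅.
  x = 3: f ≡ 0 at y ∈ ∅; g ≡ 0 at y ∈ ∅; common: ∅.
  x = 4: f ≡ 0 at y ∈ ∅; g ≡ 0 at y ∈ {5, 7}; common: ∅.
  x = 5: f ≡ 0 at y ∈ ∅; g ≡ 0 at y ∈ {2}; common: ∅.
  x = 6: f ≡ 0 at y ∈ {1, 6}; g ≡ 0 at y ∈ ∅; common: ∅.
  x = 7: f ≡ 0 at y ∈ ∅; g ≡ 0 at y ∈ {5}; common: ∅.
  x = 8: f ≡ 0 at y ∈ {7}; g ≡ 0 at y ∈ {0, 2}; common: ∅.
  x = 9: f ≡ 0 at y ∈ {5, 7}; g ≡ 0 at y ∈ ∅; common: ∅.
  x = 10: f ≡ 0 at y ∈ ∅; g ≡ 0 at y ∈ {0, 8}; common: ∅.
Collecting: common zeros = ∅, so the count is 0.
Comparison with the Bézout bound: 0 ≤ 4 = deg(f)·deg(g), as expected for curves with no common component (the affine F_11-count falls short of the bound because intersections may lie at infinity, over extension fields, or carry multiplicity).


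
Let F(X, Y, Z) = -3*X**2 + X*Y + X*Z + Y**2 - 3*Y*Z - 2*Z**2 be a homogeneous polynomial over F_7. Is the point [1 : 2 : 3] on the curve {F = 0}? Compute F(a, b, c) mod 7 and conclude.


F(1,2,3) ≡ 5 (mod 7); P is NOT on the curve.

Evaluate F(1, 2, 3) term-by-term (mod 7).
  -3*X**2 ↦ -3·1·1·1 = -3
  X*Y ↦ 1·1·2·1 = 2
  X*Z ↦ 1·1·1·3 = 3
  Y**2 ↦ 1·1·4·1 = 4
  -3*Y*Z ↦ -3·1·2·3 = -18
  -2*Z**2 ↦ -2·1·1·9 = -18
Sum: F(1, 2, 3) = (-3) + (2) + (3) + (4) + (-18) + (-18) = -30.
Reducing mod 7: -30 ≡ 5 (mod 7).
Since F(a, b, c) ≡ 5 ≠ 0 (mod 7), P does NOT lie on the curve.


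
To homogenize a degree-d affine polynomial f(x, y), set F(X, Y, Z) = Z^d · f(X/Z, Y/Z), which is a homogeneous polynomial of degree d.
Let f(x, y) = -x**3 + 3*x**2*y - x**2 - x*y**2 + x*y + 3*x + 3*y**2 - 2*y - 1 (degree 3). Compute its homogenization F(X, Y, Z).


F(X, Y, Z) = -X**3 + 3*X**2*Y - X**2*Z - X*Y**2 + X*Y*Z + 3*X*Z**2 + 3*Y**2*Z - 2*Y*Z**2 - Z**3

deg(f) = 3.
Substitute x = X/Z, y = Y/Z into f, then multiply by Z^3.
  monomial -1·x^3·y^0 ↦ -1·X^3·Y^0·Z^0.
  monomial 3·x^2·y^1 ↦ 3·X^2·Y^1·Z^0.
  monomial -1·x^2·y^0 ↦ -1·X^2·Y^0·Z^1.
  monomial -1·x^1·y^2 ↦ -1·X^1·Y^2·Z^0.
  monomial 1·x^1·y^1 ↦ 1·X^1·Y^1·Z^1.
  monomial 3·x^1·y^0 ↦ 3·X^1·Y^0·Z^2.
  monomial 3·x^0·y^2 ↦ 3·X^0·Y^2·Z^1.
  monomial -2·x^0·y^1 ↦ -2·X^0·Y^1·Z^2.
  monomial -1·x^0·y^0 ↦ -1·X^0·Y^0·Z^3.
Collecting: F(X, Y, Z) = -X**3 + 3*X**2*Y - X**2*Z - X*Y**2 + X*Y*Z + 3*X*Z**2 + 3*Y**2*Z - 2*Y*Z**2 - Z**3.


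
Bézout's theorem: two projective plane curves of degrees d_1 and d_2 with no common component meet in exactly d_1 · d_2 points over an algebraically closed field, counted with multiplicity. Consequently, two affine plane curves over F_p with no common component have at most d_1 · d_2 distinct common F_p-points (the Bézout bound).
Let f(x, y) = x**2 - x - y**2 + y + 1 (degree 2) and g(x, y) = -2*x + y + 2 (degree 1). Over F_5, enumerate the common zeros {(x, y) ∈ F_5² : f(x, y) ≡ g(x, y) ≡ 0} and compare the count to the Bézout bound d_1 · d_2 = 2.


Common zeros: {(0, 3), (3, 4)}; count = 2; Bézout bound = 2.

deg(f) = 2, deg(g) = 1, so Bézout bound = 2.
Scan x ∈ F_5. For each x, list the y ∈ F_5 with f(x, y) ≡ 0 and those with g(x, y) ≡ 0 (mod 5); the common zeros in that column are the intersection.
  x = 0: f ≡ 0 at y ∈ {3}; g ≡ 0 at y ∈ {3}; common: {3}.
  x = 1: f ≡ 0 at y ∈ {3}; g ≡ 0 at y ∈ {0}; common: ∅.
  x = 2: f ≡ 0 at y ∈ ∅; g ≡ 0 at y ∈ {2}; common: ∅.
  x = 3: f ≡ 0 at y ∈ {2, 4}; g ≡ 0 at y ∈ {4}; common: {4}.
  x = 4: f ≡ 0 at y ∈ ∅; g ≡ 0 at y ∈ {1}; common: ∅.
Collecting: common zeros = {(0, 3), (3, 4)}, so the count is 2.
Comparison with the Bézout bound: 2 ≤ 2 = deg(f)·deg(g), as expected for curves with no common component (the bound is attained).


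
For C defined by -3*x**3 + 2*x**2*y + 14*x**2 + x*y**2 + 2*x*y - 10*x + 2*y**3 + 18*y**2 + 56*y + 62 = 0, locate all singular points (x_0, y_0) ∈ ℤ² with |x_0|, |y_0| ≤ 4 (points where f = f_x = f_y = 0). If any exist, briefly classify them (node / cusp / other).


Singular points: {(1, -3)}; classification: node.

Compute partial derivatives:
  f_x = -9*x**2 + 4*x*y + 28*x + y**2 + 2*y - 10.
  f_y = 2*x**2 + 2*x*y + 2*x + 6*y**2 + 36*y + 56.
Scan x_0 ∈ {−4, ..., 4}. For each x_0, f_y(x_0, y) is a polynomial in y; find its integer roots y ∈ {−4, ..., 4}, then test f_x and f at those candidates.
  x = -4: f_y(-4, y) = 6*y**2 + 28*y + 80; no integer root y with |y| ≤ 4.
  x = -3: f_y(-3, y) = 6*y**2 + 30*y + 68; no integer root y with |y| ≤ 4.
  x = -2: f_y(-2, y) = 6*y**2 + 32*y + 60; no integer root y with |y| ≤ 4.
  x = -1: f_y(-1, y) = 6*y**2 + 34*y + 56; no integer root y with |y| ≤ 4.
  x = 0: f_y(0, y) = 6*y**2 + 36*y + 56; no integer root y with |y| ≤ 4.
  x = 1: f_y(1, y) = 6*y**2 + 38*y + 60; vanishes at y ∈ {-3}. (1, -3): f_x = 0, f = 0 — SINGULAR.
  x = 2: f_y(2, y) = 6*y**2 + 40*y + 68; no integer root y with |y| ≤ 4.
  x = 3: f_y(3, y) = 6*y**2 + 42*y + 80; no integer root y with |y| ≤ 4.
  x = 4: f_y(4, y) = 6*y**2 + 44*y + 96; no integer root y with |y| ≤ 4.
Only singular point on the grid: (1, -3).
Classify: substitute x = 1 + u, y = -3 + v and expand: f = -3*u**3 + 2*u**2*v - u**2 + u*v**2 + 2*v**3 + v**2.
No constant or linear terms (consistent with a singular point). Quadratic part: -u**2 + v**2. Cubic part: -3*u**3 + 2*u**2*v + u*v**2 + 2*v**3.
The quadratic part v**2 - u**2 = (v − u)(v + u) splits into two distinct linear factors, so there are two distinct tangent lines y − -3 = ±(x − 1) — this is a node (ordinary double point).
Classification: node.


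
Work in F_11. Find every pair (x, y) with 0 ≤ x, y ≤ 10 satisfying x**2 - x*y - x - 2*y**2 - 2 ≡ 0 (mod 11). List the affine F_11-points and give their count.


Affine F_11-points: {(2, 0), (2, 10), (5, 1), (5, 2), (8, 1), (8, 6), (9, 2), (9, 10), (10, 0), (10, 6)}; count = 10.

For each of the 121 pairs (x, y) ∈ F_11², evaluate f(x, y) mod 11. Record the zeros.
  x = 0: [0↦9, 1↦7, 2↦1, 3↦2, 4↦10, 5↦3, 6↦3, 7↦10, 8↦2, 9↦1, 10↦7]  zeros at y ∈ ∅
  x = 1: [0↦9, 1↦6, 2↦10, 3↦10, 4↦6, 5↦9, 6↦8, 7↦3, 8↦5, 9↦3, 10↦8]  zeros at y ∈ ∅
  x = 2: [0↦0, 1↦7, 2↦10, 3↦9, 4↦4, 5↦6, 6↦4, 7↦9, 8↦10, 9↦7, 10↦0]  zeros at y ∈ {0, 10}
  x = 3: [0↦4, 1↦10, 2↦1, 3↦10, 4↦4, 5↦5, 6↦2, 7↦6, 8↦6, 9↦2, 10↦5]  zeros at y ∈ ∅
  x = 4: [0↦10, 1↦4, 2↦5, 3↦2, 4↦6, 5↦6, 6↦2, 7↦5, 8↦4, 9↦10, 10↦1]  zeros at y ∈ ∅
  x = 5: [0↦7, 1↦0, 2↦0, 3↦7, 4↦10, 5↦9, 6↦4, 7↦6, 8↦4, 9↦9, 10↦10]  zeros at y ∈ {1, 2}
  x = 6: [0↦6, 1↦9, 2↦8, 3↦3, 4↦5, 5↦3, 6↦8, 7↦9, 8↦6, 9↦10, 10↦10]  zeros at y ∈ ∅
  x = 7: [0↦7, 1↦9, 2↦7, 3↦1, 4↦2, 5↦10, 6↦3, 7↦3, 8↦10, 9↦2, 10↦1]  zeros at y ∈ ∅
  x = 8: [0↦10, 1↦0, 2↦8, 3↦1, 4↦1, 5↦8, 6↦0, 7↦10, 8↦5, 9↦7, 10↦5]  zeros at y ∈ {1, 6}
  x = 9: [0↦4, 1↦4, 2↦0, 3↦3, 4↦2, 5↦8, 6↦10, 7↦8, 8↦2, 9↦3, 10↦0]  zeros at y ∈ {2, 10}
  x = 10: [0↦0, 1↦10, 2↦5, 3↦7, 4↦5, 5↦10, 6↦0, 7↦8, 8↦1, 9↦1, 10↦8]  zeros at y ∈ {0, 6}
Collecting zeros: affine points = {(2, 0), (2, 10), (5, 1), (5, 2), (8, 1), (8, 6), (9, 2), (9, 10), (10, 0), (10, 6)}.
Total count |C(F_11)_aff| = 10.


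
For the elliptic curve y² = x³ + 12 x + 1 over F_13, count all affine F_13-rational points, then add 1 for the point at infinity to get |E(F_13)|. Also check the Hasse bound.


Affine points = {(0, 1), (0, 12), (1, 1), (1, 12), (3, 5), (3, 8), (4, 3), (4, 10), (5, 2), (5, 11), (6, 4), (6, 9), (7, 5), (7, 8), (10, 4), (10, 9), (12, 1), (12, 12)}; affine count = 18; |E(F_13)| = 19.

Discriminant check: Δ ∝ 4a³ + 27b² = 4·12³ + 27·1² = 4·1728 + 27·1 ≡ 10 (mod 13). Nonzero ⇒ E is nonsingular.
For each x ∈ F_13, compute rhs = x³ + 12·x + 1 mod 13, then count y ∈ F_13 with y² ≡ rhs.
  x = 0: rhs = 1, matching y values: 1, 12 (2 points).
  x = 1: rhs = 1, matching y values: 1, 12 (2 points).
  x = 2: rhs = 7, matching y values: none (0 points).
  x = 3: rhs = 12, matching y values: 5, 8 (2 points).
  x = 4: rhs = 9, matching y values: 3, 10 (2 points).
  x = 5: rhs = 4, matching y values: 2, 11 (2 points).
  x = 6: rhs = 3, matching y values: 4, 9 (2 points).
  x = 7: rhs = 12, matching y values: 5, 8 (2 points).
  x = 8: rhs = 11, matching y values: none (0 points).
  x = 9: rhs = 6, matching y values: none (0 points).
  x = 10: rhs = 3, matching y values: 4, 9 (2 points).
  x = 11: rhs = 8, matching y values: none (0 points).
  x = 12: rhs = 1, matching y values: 1, 12 (2 points).
Total affine count: 18.
Full point count |E(F_13)| = 18 + 1 = 19.
Hasse bound: |19 − (13+1)| = |5| = 5 ≤ 2√13 ≈ 7.2111 ✓.


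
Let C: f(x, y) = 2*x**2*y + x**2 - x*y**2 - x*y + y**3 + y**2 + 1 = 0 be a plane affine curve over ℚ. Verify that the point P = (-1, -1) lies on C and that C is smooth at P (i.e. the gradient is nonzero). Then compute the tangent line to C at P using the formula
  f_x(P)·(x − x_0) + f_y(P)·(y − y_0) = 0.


Tangent line at P: 2*x + 2*y + 4 = 0.

Step 1: f(-1, -1) = 0, so P lies on C.
Step 2: partial derivatives
  f_x(x, y) = 4*x*y + 2*x - y**2 - y, f_y(x, y) = 2*x**2 - 2*x*y - x + 3*y**2 + 2*y.
  f_x(P) = 2, f_y(P) = 2 (gradient nonzero, so P is smooth).
Step 3: tangent line at P: 2·(x − -1) + 2·(y − -1) = 0.
Expanding: 2*x + 2*y + 4 = 0.


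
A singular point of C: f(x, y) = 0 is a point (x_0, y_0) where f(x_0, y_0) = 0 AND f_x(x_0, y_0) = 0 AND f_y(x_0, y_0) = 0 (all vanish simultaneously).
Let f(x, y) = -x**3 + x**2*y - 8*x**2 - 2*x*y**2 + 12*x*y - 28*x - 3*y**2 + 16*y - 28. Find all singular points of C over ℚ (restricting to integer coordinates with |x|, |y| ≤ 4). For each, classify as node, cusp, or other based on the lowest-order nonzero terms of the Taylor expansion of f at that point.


Singular points: {(-2, 2)}; classification: cusp.

Compute partial derivatives:
  f_x = -3*x**2 + 2*x*y - 16*x - 2*y**2 + 12*y - 28.
  f_y = x**2 - 4*x*y + 12*x - 6*y + 16.
Scan x_0 ∈ {−4, ..., 4}. For each x_0, f_y(x_0, y) is a polynomial in y; find its integer roots y ∈ {−4, ..., 4}, then test f_x and f at those candidates.
  x = -4: f_y(-4, y) = 10*y - 16; no integer root y with |y| ≤ 4.
  x = -3: f_y(-3, y) = 6*y - 11; no integer root y with |y| ≤ 4.
  x = -2: f_y(-2, y) = 2*y - 4; vanishes at y ∈ {2}. (-2, 2): f_x = 0, f = 0 — SINGULAR.
  x = -1: f_y(-1, y) = 5 - 2*y; no integer root y with |y| ≤ 4.
  x = 0: f_y(0, y) = 16 - 6*y; no integer root y with |y| ≤ 4.
  x = 1: f_y(1, y) = 29 - 10*y; no integer root y with |y| ≤ 4.
  x = 2: f_y(2, y) = 44 - 14*y; no integer root y with |y| ≤ 4.
  x = 3: f_y(3, y) = 61 - 18*y; no integer root y with |y| ≤ 4.
  x = 4: f_y(4, y) = 80 - 22*y; no integer root y with |y| ≤ 4.
Only singular point on the grid: (-2, 2).
Classify: substitute x = -2 + u, y = 2 + v and expand: f = -u**3 + u**2*v - 2*u*v**2 + v**2.
No constant or linear terms (consistent with a singular point). Quadratic part: v**2. Cubic part: -u**3 + u**2*v - 2*u*v**2.
The quadratic part v**2 is a perfect square, so there is a single (double) tangent line v = 0, i.e. y = 2. Restricting the cubic part to that line (v = 0) leaves -u**3 ≠ 0, so f is not divisible by v and the branch is v² ≈ u**3 to lowest order — this is a cusp.
Classification: cusp.


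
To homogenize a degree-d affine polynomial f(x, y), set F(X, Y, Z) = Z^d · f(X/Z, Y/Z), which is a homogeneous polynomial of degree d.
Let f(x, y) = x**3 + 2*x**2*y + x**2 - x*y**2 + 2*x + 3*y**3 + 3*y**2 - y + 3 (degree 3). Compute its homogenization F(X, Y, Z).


F(X, Y, Z) = X**3 + 2*X**2*Y + X**2*Z - X*Y**2 + 2*X*Z**2 + 3*Y**3 + 3*Y**2*Z - Y*Z**2 + 3*Z**3

deg(f) = 3.
Substitute x = X/Z, y = Y/Z into f, then multiply by Z^3.
  monomial 1·x^3·y^0 ↦ 1·X^3·Y^0·Z^0.
  monomial 2·x^2·y^1 ↦ 2·X^2·Y^1·Z^0.
  monomial 1·x^2·y^0 ↦ 1·X^2·Y^0·Z^1.
  monomial -1·x^1·y^2 ↦ -1·X^1·Y^2·Z^0.
  monomial 2·x^1·y^0 ↦ 2·X^1·Y^0·Z^2.
  monomial 3·x^0·y^3 ↦ 3·X^0·Y^3·Z^0.
  monomial 3·x^0·y^2 ↦ 3·X^0·Y^2·Z^1.
  monomial -1·x^0·y^1 ↦ -1·X^0·Y^1·Z^2.
  monomial 3·x^0·y^0 ↦ 3·X^0·Y^0·Z^3.
Collecting: F(X, Y, Z) = X**3 + 2*X**2*Y + X**2*Z - X*Y**2 + 2*X*Z**2 + 3*Y**3 + 3*Y**2*Z - Y*Z**2 + 3*Z**3.


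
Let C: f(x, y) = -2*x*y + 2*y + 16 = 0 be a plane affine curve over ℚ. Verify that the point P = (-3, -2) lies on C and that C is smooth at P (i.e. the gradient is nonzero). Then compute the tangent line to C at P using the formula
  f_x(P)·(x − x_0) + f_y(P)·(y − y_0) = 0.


Tangent line at P: 4*x + 8*y + 28 = 0.

Step 1: f(-3, -2) = 0, so P lies on C.
Step 2: partial derivatives
  f_x(x, y) = -2*y, f_y(x, y) = 2 - 2*x.
  f_x(P) = 4, f_y(P) = 8 (gradient nonzero, so P is smooth).
Step 3: tangent line at P: 4·(x − -3) + 8·(y − -2) = 0.
Expanding: 4*x + 8*y + 28 = 0.


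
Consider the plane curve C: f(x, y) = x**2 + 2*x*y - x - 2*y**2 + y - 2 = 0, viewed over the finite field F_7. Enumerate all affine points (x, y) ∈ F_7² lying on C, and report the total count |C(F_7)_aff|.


Affine F_7-points: {(1, 6), (2, 0), (2, 6), (3, 3), (3, 4), (4, 4), (6, 0), (6, 3)}; count = 8.

For each of the 49 pairs (x, y) ∈ F_7², evaluate f(x, y) mod 7. Record the zeros.
  x = 0: [0↦5, 1↦4, 2↦6, 3↦4, 4↦5, 5↦2, 6↦2]  zeros at y ∈ ∅
  x = 1: [0↦5, 1↦6, 2↦3, 3↦3, 4↦6, 5↦5, 6↦0]  zeros at y ∈ {6}
  x = 2: [0↦0, 1↦3, 2↦2, 3↦4, 4↦2, 5↦3, 6↦0]  zeros at y ∈ {0, 6}
  x = 3: [0↦4, 1↦2, 2↦3, 3↦0, 4↦0, 5↦3, 6↦2]  zeros at y ∈ {3, 4}
  x = 4: [0↦3, 1↦3, 2↦6, 3↦5, 4↦0, 5↦5, 6↦6]  zeros at y ∈ {4}
  x = 5: [0↦4, 1↦6, 2↦4, 3↦5, 4↦2, 5↦2, 6↦5]  zeros at y ∈ ∅
  x = 6: [0↦0, 1↦4, 2↦4, 3↦0, 4↦6, 5↦1, 6↦6]  zeros at y ∈ {0, 3}
Collecting zeros: affine points = {(1, 6), (2, 0), (2, 6), (3, 3), (3, 4), (4, 4), (6, 0), (6, 3)}.
Total count |C(F_7)_aff| = 8.


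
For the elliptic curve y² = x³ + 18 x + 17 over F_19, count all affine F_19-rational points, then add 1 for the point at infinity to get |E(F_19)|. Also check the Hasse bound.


Affine points = {(0, 6), (0, 13), (1, 6), (1, 13), (2, 2), (2, 17), (4, 1), (4, 18), (5, 2), (5, 17), (7, 7), (7, 12), (10, 0), (11, 8), (11, 11), (12, 2), (12, 17), (13, 4), (13, 15), (14, 7), (14, 12), (17, 7), (17, 12), (18, 6), (18, 13)}; affine count = 25; |E(F_19)| = 26.

Discriminant check: Δ ∝ 4a³ + 27b² = 4·18³ + 27·17² = 4·5832 + 27·289 ≡ 9 (mod 19). Nonzero ⇒ E is nonsingular.
For each x ∈ F_19, compute rhs = x³ + 18·x + 17 mod 19, then count y ∈ F_19 with y² ≡ rhs.
  x = 0: rhs = 17, matching y values: 6, 13 (2 points).
  x = 1: rhs = 17, matching y values: 6, 13 (2 points).
  x = 2: rhs = 4, matching y values: 2, 17 (2 points).
  x = 3: rhs = 3, matching y values: none (0 points).
  x = 4: rhs = 1, matching y values: 1, 18 (2 points).
  x = 5: rhs = 4, matching y values: 2, 17 (2 points).
  x = 6: rhs = 18, matching y values: none (0 points).
  x = 7: rhs = 11, matching y values: 7, 12 (2 points).
  x = 8: rhs = 8, matching y values: none (0 points).
  x = 9: rhs = 15, matching y values: none (0 points).
  x = 10: rhs = 0, matching y values: 0 (1 points).
  x = 11: rhs = 7, matching y values: 8, 11 (2 points).
  x = 12: rhs = 4, matching y values: 2, 17 (2 points).
  x = 13: rhs = 16, matching y values: 4, 15 (2 points).
  x = 14: rhs = 11, matching y values: 7, 12 (2 points).
  x = 15: rhs = 14, matching y values: none (0 points).
  x = 16: rhs = 12, matching y values: none (0 points).
  x = 17: rhs = 11, matching y values: 7, 12 (2 points).
  x = 18: rhs = 17, matching y values: 6, 13 (2 points).
Total affine count: 25.
Full point count |E(F_19)| = 25 + 1 = 26.
Hasse bound: |26 − (19+1)| = |6| = 6 ≤ 2√19 ≈ 8.7178 ✓.


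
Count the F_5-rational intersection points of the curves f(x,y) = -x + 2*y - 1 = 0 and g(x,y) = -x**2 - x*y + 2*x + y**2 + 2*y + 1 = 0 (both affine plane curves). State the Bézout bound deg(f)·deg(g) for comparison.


Common zeros: {(3, 2)}; count = 1; Bézout bound = 2.

deg(f) = 1, deg(g) = 2, so Bézout bound = 2.
Scan x ∈ F_5. For each x, list the y ∈ F_5 with f(x, y) ≡ 0 and those with g(x, y) ≡ 0 (mod 5); the common zeros in that column are the intersection.
  x = 0: f ≡ 0 at y ∈ {3}; g ≡ 0 at y ∈ {4}; common: ∅.
  x = 1: f ≡ 0 at y ∈ {1}; g ≡ 0 at y ∈ ∅; common: ∅.
  x = 2: f ≡ 0 at y ∈ {4}; g ≡ 0 at y ∈ {2, 3}; common: ∅.
  x = 3: f ≡ 0 at y ∈ {2}; g ≡ 0 at y ∈ {2, 4}; common: {2}.
  x = 4: f ≡ 0 at y ∈ {0}; g ≡ 0 at y ∈ ∅; common: ∅.
Collecting: common zeros = {(3, 2)}, so the count is 1.
Comparison with the Bézout bound: 1 ≤ 2 = deg(f)·deg(g), as expected for curves with no common component (the affine F_5-count falls short of the bound because intersections may lie at infinity, over extension fields, or carry multiplicity).


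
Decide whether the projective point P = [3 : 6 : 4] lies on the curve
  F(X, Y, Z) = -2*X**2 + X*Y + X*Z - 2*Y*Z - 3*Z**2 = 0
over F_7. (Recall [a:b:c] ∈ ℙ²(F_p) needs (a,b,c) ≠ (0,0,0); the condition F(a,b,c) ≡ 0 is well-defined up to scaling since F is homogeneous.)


F(3,6,4) ≡ 0 (mod 7); P is on the curve.

Evaluate F(3, 6, 4) term-by-term (mod 7).
  -2*X**2 ↦ -2·9·1·1 = -18
  X*Y ↦ 1·3·6·1 = 18
  X*Z ↦ 1·3·1·4 = 12
  -2*Y*Z ↦ -2·1·6·4 = -48
  -3*Z**2 ↦ -3·1·1·16 = -48
Sum: F(3, 6, 4) = (-18) + (18) + (12) + (-48) + (-48) = -84.
Reducing mod 7: -84 ≡ 0 (mod 7).
Since F(a, b, c) ≡ 0 (mod 7), P lies on the curve.


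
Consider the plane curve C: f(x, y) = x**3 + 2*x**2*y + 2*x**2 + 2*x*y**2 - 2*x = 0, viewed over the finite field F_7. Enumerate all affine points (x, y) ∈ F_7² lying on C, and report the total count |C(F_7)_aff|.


Affine F_7-points: {(0, 0), (0, 1), (0, 2), (0, 3), (0, 4), (0, 5), (0, 6), (3, 1), (3, 3), (4, 5), (5, 4), (5, 5), (6, 4)}; count = 13.

For each of the 49 pairs (x, y) ∈ F_7², evaluate f(x, y) mod 7. Record the zeros.
  x = 0: [0↦0, 1↦0, 2↦0, 3↦0, 4↦0, 5↦0, 6↦0]  zeros at y ∈ {0, 1, 2, 3, 4, 5, 6}
  x = 1: [0↦1, 1↦5, 2↦6, 3↦4, 4↦6, 5↦5, 6↦1]  zeros at y ∈ ∅
  x = 2: [0↦5, 1↦3, 2↦2, 3↦2, 4↦3, 5↦5, 6↦1]  zeros at y ∈ ∅
  x = 3: [0↦4, 1↦0, 2↦1, 3↦0, 4↦4, 5↦6, 6↦6]  zeros at y ∈ {1, 3}
  x = 4: [0↦4, 1↦2, 2↦2, 3↦4, 4↦1, 5↦0, 6↦1]  zeros at y ∈ {5}
  x = 5: [0↦4, 1↦1, 2↦4, 3↦6, 4↦0, 5↦0, 6↦6]  zeros at y ∈ {4, 5}
  x = 6: [0↦3, 1↦3, 2↦6, 3↦5, 4↦0, 5↦5, 6↦6]  zeros at y ∈ {4}
Collecting zeros: affine points = {(0, 0), (0, 1), (0, 2), (0, 3), (0, 4), (0, 5), (0, 6), (3, 1), (3, 3), (4, 5), (5, 4), (5, 5), (6, 4)}.
Total count |C(F_7)_aff| = 13.


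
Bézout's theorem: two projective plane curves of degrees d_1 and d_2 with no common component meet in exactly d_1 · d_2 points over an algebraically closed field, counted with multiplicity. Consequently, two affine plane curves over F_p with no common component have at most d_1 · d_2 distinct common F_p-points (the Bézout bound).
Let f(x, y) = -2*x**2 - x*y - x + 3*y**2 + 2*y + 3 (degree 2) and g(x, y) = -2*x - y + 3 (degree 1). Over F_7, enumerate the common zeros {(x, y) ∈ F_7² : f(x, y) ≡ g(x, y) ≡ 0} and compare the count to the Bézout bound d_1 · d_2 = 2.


Common zeros: ∅; count = 0; Bézout bound = 2.

deg(f) = 2, deg(g) = 1, so Bézout bound = 2.
Scan x ∈ F_7. For each x, list the y ∈ F_7 with f(x, y) ≡ 0 and those with g(x, y) ≡ 0 (mod 7); the common zeros in that column are the intersection.
  x = 0: f ≡ 0 at y ∈ ∅; g ≡ 0 at y ∈ {3}; common: ∅.
  x = 1: f ≡ 0 at y ∈ {0, 2}; g ≡ 0 at y ∈ {1}; common: ∅.
  x = 2: f ≡ 0 at y ∈ {0}; g ≡ 0 at y ∈ {6}; common: ∅.
  x = 3: f ≡ 0 at y ∈ {6}; g ≡ 0 at y ∈ {4}; common: ∅.
  x = 4: f ≡ 0 at y ∈ {4, 6}; g ≡ 0 at y ∈ {2}; common: ∅.
  x = 5: f ≡ 0 at y ∈ ∅; g ≡ 0 at y ∈ {0}; common: ∅.
  x = 6: f ≡ 0 at y ∈ ∅; g ≡ 0 at y ∈ {5}; common: ∅.
Collecting: common zeros = ∅, so the count is 0.
Comparison with the Bézout bound: 0 ≤ 2 = deg(f)·deg(g), as expected for curves with no common component (the affine F_7-count falls short of the bound because intersections may lie at infinity, over extension fields, or carry multiplicity).


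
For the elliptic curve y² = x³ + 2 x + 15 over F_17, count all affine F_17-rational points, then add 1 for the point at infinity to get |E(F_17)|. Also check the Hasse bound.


Affine points = {(0, 7), (0, 10), (1, 1), (1, 16), (4, 6), (4, 11), (7, 7), (7, 10), (8, 4), (8, 13), (10, 7), (10, 10), (11, 5), (11, 12), (12, 4), (12, 13), (14, 4), (14, 13)}; affine count = 18; |E(F_17)| = 19.

Discriminant check: Δ ∝ 4a³ + 27b² = 4·2³ + 27·15² = 4·8 + 27·225 ≡ 4 (mod 17). Nonzero ⇒ E is nonsingular.
For each x ∈ F_17, compute rhs = x³ + 2·x + 15 mod 17, then count y ∈ F_17 with y² ≡ rhs.
  x = 0: rhs = 15, matching y values: 7, 10 (2 points).
  x = 1: rhs = 1, matching y values: 1, 16 (2 points).
  x = 2: rhs = 10, matching y values: none (0 points).
  x = 3: rhs = 14, matching y values: none (0 points).
  x = 4: rhs = 2, matching y values: 6, 11 (2 points).
  x = 5: rhs = 14, matching y values: none (0 points).
  x = 6: rhs = 5, matching y values: none (0 points).
  x = 7: rhs = 15, matching y values: 7, 10 (2 points).
  x = 8: rhs = 16, matching y values: 4, 13 (2 points).
  x = 9: rhs = 14, matching y values: none (0 points).
  x = 10: rhs = 15, matching y values: 7, 10 (2 points).
  x = 11: rhs = 8, matching y values: 5, 12 (2 points).
  x = 12: rhs = 16, matching y values: 4, 13 (2 points).
  x = 13: rhs = 11, matching y values: none (0 points).
  x = 14: rhs = 16, matching y values: 4, 13 (2 points).
  x = 15: rhs = 3, matching y values: none (0 points).
  x = 16: rhs = 12, matching y values: none (0 points).
Total affine count: 18.
Full point count |E(F_17)| = 18 + 1 = 19.
Hasse bound: |19 − (17+1)| = |1| = 1 ≤ 2√17 ≈ 8.2462 ✓.


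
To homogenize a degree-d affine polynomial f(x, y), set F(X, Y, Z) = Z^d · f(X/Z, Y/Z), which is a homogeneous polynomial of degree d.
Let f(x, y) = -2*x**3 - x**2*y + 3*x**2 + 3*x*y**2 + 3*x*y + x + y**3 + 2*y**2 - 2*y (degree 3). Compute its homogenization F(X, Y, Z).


F(X, Y, Z) = -2*X**3 - X**2*Y + 3*X**2*Z + 3*X*Y**2 + 3*X*Y*Z + X*Z**2 + Y**3 + 2*Y**2*Z - 2*Y*Z**2

deg(f) = 3.
Substitute x = X/Z, y = Y/Z into f, then multiply by Z^3.
  monomial -2·x^3·y^0 ↦ -2·X^3·Y^0·Z^0.
  monomial -1·x^2·y^1 ↦ -1·X^2·Y^1·Z^0.
  monomial 3·x^2·y^0 ↦ 3·X^2·Y^0·Z^1.
  monomial 3·x^1·y^2 ↦ 3·X^1·Y^2·Z^0.
  monomial 3·x^1·y^1 ↦ 3·X^1·Y^1·Z^1.
  monomial 1·x^1·y^0 ↦ 1·X^1·Y^0·Z^2.
  monomial 1·x^0·y^3 ↦ 1·X^0·Y^3·Z^0.
  monomial 2·x^0·y^2 ↦ 2·X^0·Y^2·Z^1.
  monomial -2·x^0·y^1 ↦ -2·X^0·Y^1·Z^2.
Collecting: F(X, Y, Z) = -2*X**3 - X**2*Y + 3*X**2*Z + 3*X*Y**2 + 3*X*Y*Z + X*Z**2 + Y**3 + 2*Y**2*Z - 2*Y*Z**2.


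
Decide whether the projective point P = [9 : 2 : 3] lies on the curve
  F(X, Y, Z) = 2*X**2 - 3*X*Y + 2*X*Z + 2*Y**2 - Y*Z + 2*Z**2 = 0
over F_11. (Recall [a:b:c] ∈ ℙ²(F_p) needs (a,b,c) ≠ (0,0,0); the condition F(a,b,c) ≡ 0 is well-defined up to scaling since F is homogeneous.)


F(9,2,3) ≡ 6 (mod 11); P is NOT on the curve.

Evaluate F(9, 2, 3) term-by-term (mod 11).
  2*X**2 ↦ 2·81·1·1 = 162
  -3*X*Y ↦ -3·9·2·1 = -54
  2*X*Z ↦ 2·9·1·3 = 54
  2*Y**2 ↦ 2·1·4·1 = 8
  -Y*Z ↦ -1·1·2·3 = -6
  2*Z**2 ↦ 2·1·1·9 = 18
Sum: F(9, 2, 3) = (162) + (-54) + (54) + (8) + (-6) + (18) = 182.
Reducing mod 11: 182 ≡ 6 (mod 11).
Since F(a, b, c) ≡ 6 ≠ 0 (mod 11), P does NOT lie on the curve.


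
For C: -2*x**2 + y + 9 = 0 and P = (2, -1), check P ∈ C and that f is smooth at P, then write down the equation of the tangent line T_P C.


Tangent line at P: -8*x + y + 17 = 0.

Step 1: f(2, -1) = 0, so P lies on C.
Step 2: partial derivatives
  f_x(x, y) = -4*x, f_y(x, y) = 1.
  f_x(P) = -8, f_y(P) = 1 (gradient nonzero, so P is smooth).
Step 3: tangent line at P: -8·(x − 2) + 1·(y − -1) = 0.
Expanding: -8*x + y + 17 = 0.


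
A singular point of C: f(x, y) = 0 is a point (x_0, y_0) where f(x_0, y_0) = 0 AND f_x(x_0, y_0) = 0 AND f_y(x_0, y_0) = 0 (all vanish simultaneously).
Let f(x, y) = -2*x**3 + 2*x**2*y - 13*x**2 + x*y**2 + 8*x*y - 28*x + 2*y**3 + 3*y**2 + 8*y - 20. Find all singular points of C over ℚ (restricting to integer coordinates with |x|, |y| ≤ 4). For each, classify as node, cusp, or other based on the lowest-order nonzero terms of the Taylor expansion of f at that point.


Singular points: {(-2, 0)}; classification: node.

Compute partial derivatives:
  f_x = -6*x**2 + 4*x*y - 26*x + y**2 + 8*y - 28.
  f_y = 2*x**2 + 2*x*y + 8*x + 6*y**2 + 6*y + 8.
Scan x_0 ∈ {−4, ..., 4}. For each x_0, f_y(x_0, y) is a polynomial in y; find its integer roots y ∈ {−4, ..., 4}, then test f_x and f at those candidates.
  x = -4: f_y(-4, y) = 6*y**2 - 2*y + 8; no integer root y with |y| ≤ 4.
  x = -3: f_y(-3, y) = 6*y**2 + 2; no integer root y with |y| ≤ 4.
  x = -2: f_y(-2, y) = 6*y**2 + 2*y; vanishes at y ∈ {0}. (-2, 0): f_x = 0, f = 0 — SINGULAR.
  x = -1: f_y(-1, y) = 6*y**2 + 4*y + 2; no integer root y with |y| ≤ 4.
  x = 0: f_y(0, y) = 6*y**2 + 6*y + 8; no integer root y with |y| ≤ 4.
  x = 1: f_y(1, y) = 6*y**2 + 8*y + 18; no integer root y with |y| ≤ 4.
  x = 2: f_y(2, y) = 6*y**2 + 10*y + 32; no integer root y with |y| ≤ 4.
  x = 3: f_y(3, y) = 6*y**2 + 12*y + 50; no integer root y with |y| ≤ 4.
  x = 4: f_y(4, y) = 6*y**2 + 14*y + 72; no integer root y with |y| ≤ 4.
Only singular point on the grid: (-2, 0).
Classify: substitute x = -2 + u, y = 0 + v and expand: f = -2*u**3 + 2*u**2*v - u**2 + u*v**2 + 2*v**3 + v**2.
No constant or linear terms (consistent with a singular point). Quadratic part: -u**2 + v**2. Cubic part: -2*u**3 + 2*u**2*v + u*v**2 + 2*v**3.
The quadratic part v**2 - u**2 = (v − u)(v + u) splits into two distinct linear factors, so there are two distinct tangent lines y − 0 = ±(x − -2) — this is a node (ordinary double point).
Classification: node.


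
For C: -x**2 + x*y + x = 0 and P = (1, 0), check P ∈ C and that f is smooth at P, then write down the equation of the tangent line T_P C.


Tangent line at P: -x + y + 1 = 0.

Step 1: f(1, 0) = 0, so P lies on C.
Step 2: partial derivatives
  f_x(x, y) = -2*x + y + 1, f_y(x, y) = x.
  f_x(P) = -1, f_y(P) = 1 (gradient nonzero, so P is smooth).
Step 3: tangent line at P: -1·(x − 1) + 1·(y − 0) = 0.
Expanding: -x + y + 1 = 0.


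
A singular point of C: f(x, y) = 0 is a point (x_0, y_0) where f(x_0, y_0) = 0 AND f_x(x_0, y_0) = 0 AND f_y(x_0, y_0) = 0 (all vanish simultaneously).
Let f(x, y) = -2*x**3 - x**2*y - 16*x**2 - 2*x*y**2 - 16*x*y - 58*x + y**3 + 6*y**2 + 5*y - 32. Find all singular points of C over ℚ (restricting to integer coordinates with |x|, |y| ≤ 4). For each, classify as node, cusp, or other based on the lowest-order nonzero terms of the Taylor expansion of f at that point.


Singular points: {(-2, -3)}; classification: node.

Compute partial derivatives:
  f_x = -6*x**2 - 2*x*y - 32*x - 2*y**2 - 16*y - 58.
  f_y = -x**2 - 4*x*y - 16*x + 3*y**2 + 12*y + 5.
Scan x_0 ∈ {−4, ..., 4}. For each x_0, f_y(x_0, y) is a polynomial in y; find its integer roots y ∈ {−4, ..., 4}, then test f_x and f at those candidates.
  x = -4: f_y(-4, y) = 3*y**2 + 28*y + 53; no integer root y with |y| ≤ 4.
  x = -3: f_y(-3, y) = 3*y**2 + 24*y + 44; no integer root y with |y| ≤ 4.
  x = -2: f_y(-2, y) = 3*y**2 + 20*y + 33; vanishes at y ∈ {-3}. (-2, -3): f_x = 0, f = 0 — SINGULAR.
  x = -1: f_y(-1, y) = 3*y**2 + 16*y + 20; vanishes at y ∈ {-2}. (-1, -2): f_x = -12 ≠ 0.
  x = 0: f_y(0, y) = 3*y**2 + 12*y + 5; no integer root y with |y| ≤ 4.
  x = 1: f_y(1, y) = 3*y**2 + 8*y - 12; no integer root y with |y| ≤ 4.
  x = 2: f_y(2, y) = 3*y**2 + 4*y - 31; no integer root y with |y| ≤ 4.
  x = 3: f_y(3, y) = 3*y**2 - 52; no integer root y with |y| ≤ 4.
  x = 4: f_y(4, y) = 3*y**2 - 4*y - 75; no integer root y with |y| ≤ 4.
Only singular point on the grid: (-2, -3).
Classify: substitute x = -2 + u, y = -3 + v and expand: f = -2*u**3 - u**2*v - u**2 - 2*u*v**2 + v**3 + v**2.
No constant or linear terms (consistent with a singular point). Quadratic part: -u**2 + v**2. Cubic part: -2*u**3 - u**2*v - 2*u*v**2 + v**3.
The quadratic part v**2 - u**2 = (v − u)(v + u) splits into two distinct linear factors, so there are two distinct tangent lines y − -3 = ±(x − -2) — this is a node (ordinary double point).
Classification: node.
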